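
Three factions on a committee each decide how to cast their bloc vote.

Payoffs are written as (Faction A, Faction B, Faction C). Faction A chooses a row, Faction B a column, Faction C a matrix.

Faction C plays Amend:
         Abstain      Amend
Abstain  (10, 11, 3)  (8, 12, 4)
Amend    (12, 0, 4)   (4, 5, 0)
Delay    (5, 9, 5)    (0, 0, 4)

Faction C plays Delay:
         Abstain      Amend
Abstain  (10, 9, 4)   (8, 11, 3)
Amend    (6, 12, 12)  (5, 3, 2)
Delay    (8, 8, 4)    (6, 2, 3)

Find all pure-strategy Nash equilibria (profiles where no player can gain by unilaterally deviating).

The unique pure-strategy Nash equilibrium is (Abstain, Amend, Amend).

For each player, find the best response to each opponent profile; mutual best responses are the pure NE.
Faction A against (Abstain, Amend): payoffs 10, 12, 5 → best response Amend.
Faction A against (Abstain, Delay): payoffs 10, 6, 8 → best response Abstain.
Faction A against (Amend, Amend): payoffs 8, 4, 0 → best response Abstain.
Faction A against (Amend, Delay): payoffs 8, 5, 6 → best response Abstain.
Faction B against (Abstain, Amend): payoffs 11, 12 → best response Amend.
Faction B against (Abstain, Delay): payoffs 9, 11 → best response Amend.
Faction B against (Amend, Amend): payoffs 0, 5 → best response Amend.
Faction B against (Amend, Delay): payoffs 12, 3 → best response Abstain.
Faction B against (Delay, Amend): payoffs 9, 0 → best response Abstain.
Faction B against (Delay, Delay): payoffs 8, 2 → best response Abstain.
Faction C against (Abstain, Abstain): payoffs 3, 4 → best response Delay.
Faction C against (Abstain, Amend): payoffs 4, 3 → best response Amend.
Faction C against (Amend, Abstain): payoffs 4, 12 → best response Delay.
Faction C against (Amend, Amend): payoffs 0, 2 → best response Delay.
Faction C against (Delay, Abstain): payoffs 5, 4 → best response Amend.
Faction C against (Delay, Amend): payoffs 4, 3 → best response Amend.
Mutual best responses: (Abstain, Amend, Amend).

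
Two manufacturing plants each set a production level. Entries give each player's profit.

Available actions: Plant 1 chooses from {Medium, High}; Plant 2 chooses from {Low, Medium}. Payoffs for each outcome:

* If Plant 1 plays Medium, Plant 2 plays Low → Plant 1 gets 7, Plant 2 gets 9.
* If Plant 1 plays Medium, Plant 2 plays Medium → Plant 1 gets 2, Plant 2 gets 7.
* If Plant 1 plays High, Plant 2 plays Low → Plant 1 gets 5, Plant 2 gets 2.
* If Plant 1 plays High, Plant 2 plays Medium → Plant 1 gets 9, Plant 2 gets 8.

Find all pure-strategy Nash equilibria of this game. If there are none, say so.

Mark each player's best response to every combination of opponents' strategies; a profile where every player is best-responding is a pure Nash equilibrium.
Plant 1 against Low: payoffs 7, 5 → best response Medium.
Plant 1 against Medium: payoffs 2, 9 → best response High.
Plant 2 against Medium: payoffs 9, 7 → best response Low.
Plant 2 against High: payoffs 2, 8 → best response Medium.
Mutual best responses: (Medium, Low); (High, Medium).

The pure Nash equilibria are (Medium, Low) and (High, Medium).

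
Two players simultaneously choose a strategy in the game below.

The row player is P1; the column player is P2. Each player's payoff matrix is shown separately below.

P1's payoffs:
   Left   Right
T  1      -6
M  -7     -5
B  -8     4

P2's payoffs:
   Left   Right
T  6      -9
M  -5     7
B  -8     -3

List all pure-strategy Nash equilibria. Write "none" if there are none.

(T, Left): P1 gets 1, best alternative -7; P2 gets 6, best alternative -9. No profitable deviation — NE.
(T, Right): P1 can switch to M (-6 → -5). Not NE.
(M, Left): P1 can switch to T (-7 → 1). Not NE.
(M, Right): P1 can switch to B (-5 → 4). Not NE.
(B, Left): P1 can switch to T (-8 → 1). Not NE.
(B, Right): P1 gets 4, best alternative -5; P2 gets -3, best alternative -8. No profitable deviation — NE.

The pure Nash equilibria are (T, Left) and (B, Right).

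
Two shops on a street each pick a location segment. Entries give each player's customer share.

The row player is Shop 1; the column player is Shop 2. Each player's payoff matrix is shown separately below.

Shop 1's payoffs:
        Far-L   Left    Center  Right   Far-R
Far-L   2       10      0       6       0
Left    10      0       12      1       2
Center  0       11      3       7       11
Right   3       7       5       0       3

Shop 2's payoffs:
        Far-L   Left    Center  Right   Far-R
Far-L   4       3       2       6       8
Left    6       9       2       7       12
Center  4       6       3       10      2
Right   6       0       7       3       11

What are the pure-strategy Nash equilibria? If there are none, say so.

The unique pure-strategy Nash equilibrium is (Center, Right).

Check each profile: it is a Nash equilibrium iff no player can strictly gain by switching unilaterally.
(Far-L, Far-L): Shop 1 can switch to Left (2 → 10). Not NE.
(Far-L, Left): Shop 1 can switch to Center (10 → 11). Not NE.
(Far-L, Center): Shop 1 can switch to Left (0 → 12). Not NE.
(Far-L, Right): Shop 1 can switch to Center (6 → 7). Not NE.
(Far-L, Far-R): Shop 1 can switch to Left (0 → 2). Not NE.
(Left, Far-L): Shop 2 can switch to Left (6 → 9). Not NE.
(Left, Left): Shop 1 can switch to Far-L (0 → 10). Not NE.
(Left, Center): Shop 2 can switch to Far-L (2 → 6). Not NE.
(Center, Right): Shop 1 gets 7, best alternative 6; Shop 2 gets 10, best alternative 6. No profitable deviation — NE.
(The remaining 11 profiles each have a profitable deviation by the same check.)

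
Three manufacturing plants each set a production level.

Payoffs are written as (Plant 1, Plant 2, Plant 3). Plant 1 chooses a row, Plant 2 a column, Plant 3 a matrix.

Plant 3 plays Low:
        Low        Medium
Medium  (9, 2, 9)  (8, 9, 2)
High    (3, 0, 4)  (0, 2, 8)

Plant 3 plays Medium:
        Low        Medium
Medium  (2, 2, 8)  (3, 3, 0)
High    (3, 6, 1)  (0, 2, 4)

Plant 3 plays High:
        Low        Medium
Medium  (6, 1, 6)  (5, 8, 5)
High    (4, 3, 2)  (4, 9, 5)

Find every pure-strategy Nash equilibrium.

(Medium, Low, Low): Plant 2 can switch to Medium (2 → 9). Not NE.
(Medium, Low, Medium): Plant 1 can switch to High (2 → 3). Not NE.
(Medium, Low, High): Plant 2 can switch to Medium (1 → 8). Not NE.
(Medium, Medium, Low): Plant 3 can switch to High (2 → 5). Not NE.
(Medium, Medium, Medium): Plant 3 can switch to Low (0 → 2). Not NE.
(Medium, Medium, High): Plant 1 gets 5, best alternative 4; Plant 2 gets 8, best alternative 1; Plant 3 gets 5, best alternative 2. No profitable deviation — NE.
(High, Low, Low): Plant 1 can switch to Medium (3 → 9). Not NE.
(High, Low, Medium): Plant 3 can switch to Low (1 → 4). Not NE.
(High, Low, High): Plant 1 can switch to Medium (4 → 6). Not NE.
(High, Medium, Low): Plant 1 can switch to Medium (0 → 8). Not NE.
(High, Medium, Medium): Plant 1 can switch to Medium (0 → 3). Not NE.
(High, Medium, High): Plant 1 can switch to Medium (4 → 5). Not NE.

Pure NE: (Medium, Medium, High)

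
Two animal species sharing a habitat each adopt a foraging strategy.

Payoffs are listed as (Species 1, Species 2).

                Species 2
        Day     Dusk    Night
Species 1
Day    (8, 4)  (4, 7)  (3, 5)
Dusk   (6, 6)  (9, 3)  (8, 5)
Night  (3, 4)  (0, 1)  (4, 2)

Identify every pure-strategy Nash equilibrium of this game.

Species 1 against Day: payoffs 8, 6, 3 → best response Day.
Species 1 against Dusk: payoffs 4, 9, 0 → best response Dusk.
Species 1 against Night: payoffs 3, 8, 4 → best response Dusk.
Species 2 against Day: payoffs 4, 7, 5 → best response Dusk.
Species 2 against Dusk: payoffs 6, 3, 5 → best response Day.
Species 2 against Night: payoffs 4, 1, 2 → best response Day.
No profile is a mutual best response for all players.

There is no pure-strategy Nash equilibrium.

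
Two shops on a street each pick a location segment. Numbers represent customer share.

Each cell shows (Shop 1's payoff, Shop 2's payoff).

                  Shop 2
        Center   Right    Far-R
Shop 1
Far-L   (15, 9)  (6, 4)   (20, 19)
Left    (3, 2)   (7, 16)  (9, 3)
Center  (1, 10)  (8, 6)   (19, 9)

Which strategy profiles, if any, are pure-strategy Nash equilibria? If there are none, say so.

Shop 1 against Center: payoffs 15, 3, 1 → best response Far-L.
Shop 1 against Right: payoffs 6, 7, 8 → best response Center.
Shop 1 against Far-R: payoffs 20, 9, 19 → best response Far-L.
Shop 2 against Far-L: payoffs 9, 4, 19 → best response Far-R.
Shop 2 against Left: payoffs 2, 16, 3 → best response Right.
Shop 2 against Center: payoffs 10, 6, 9 → best response Center.
Mutual best responses: (Far-L, Far-R).

(Far-L, Far-R)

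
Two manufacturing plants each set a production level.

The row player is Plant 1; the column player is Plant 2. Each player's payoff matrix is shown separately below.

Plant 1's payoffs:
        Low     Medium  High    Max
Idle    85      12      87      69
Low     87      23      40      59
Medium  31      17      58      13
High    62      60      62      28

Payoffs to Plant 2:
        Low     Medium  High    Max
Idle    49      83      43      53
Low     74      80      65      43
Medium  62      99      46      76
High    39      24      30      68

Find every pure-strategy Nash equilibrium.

(Idle, Low): Plant 1 can switch to Low (85 → 87). Not NE.
(Idle, Medium): Plant 1 can switch to Low (12 → 23). Not NE.
(Idle, High): Plant 2 can switch to Low (43 → 49). Not NE.
(Idle, Max): Plant 2 can switch to Medium (53 → 83). Not NE.
(Low, Low): Plant 2 can switch to Medium (74 → 80). Not NE.
(Low, Medium): Plant 1 can switch to High (23 → 60). Not NE.
(Low, High): Plant 1 can switch to Idle (40 → 87). Not NE.
(Low, Max): Plant 1 can switch to Idle (59 → 69). Not NE.
(Medium, Low): Plant 1 can switch to Idle (31 → 85). Not NE.
(Medium, Medium): Plant 1 can switch to Low (17 → 23). Not NE.
(Medium, High): Plant 1 can switch to Idle (58 → 87). Not NE.
(Medium, Max): Plant 1 can switch to Idle (13 → 69). Not NE.
(The remaining 4 profiles each have a profitable deviation by the same check.)

none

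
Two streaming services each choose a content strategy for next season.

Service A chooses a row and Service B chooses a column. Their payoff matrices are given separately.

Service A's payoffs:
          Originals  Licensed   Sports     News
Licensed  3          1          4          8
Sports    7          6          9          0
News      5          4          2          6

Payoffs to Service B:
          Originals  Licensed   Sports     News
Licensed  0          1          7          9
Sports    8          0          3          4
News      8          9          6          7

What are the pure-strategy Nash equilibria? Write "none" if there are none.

(Licensed, Originals): Service A can switch to Sports (3 → 7). Not NE.
(Licensed, Licensed): Service A can switch to Sports (1 → 6). Not NE.
(Licensed, Sports): Service A can switch to Sports (4 → 9). Not NE.
(Licensed, News): Service A gets 8, best alternative 6; Service B gets 9, best alternative 7. No profitable deviation — NE.
(Sports, Originals): Service A gets 7, best alternative 5; Service B gets 8, best alternative 4. No profitable deviation — NE.
(Sports, Licensed): Service B can switch to Originals (0 → 8). Not NE.
(Sports, Sports): Service B can switch to Originals (3 → 8). Not NE.
(Sports, News): Service A can switch to Licensed (0 → 8). Not NE.
(News, Originals): Service A can switch to Sports (5 → 7). Not NE.
(News, Licensed): Service A can switch to Sports (4 → 6). Not NE.
(The remaining 2 profiles each have a profitable deviation by the same check.)

The pure Nash equilibria are (Licensed, News); (Sports, Originals).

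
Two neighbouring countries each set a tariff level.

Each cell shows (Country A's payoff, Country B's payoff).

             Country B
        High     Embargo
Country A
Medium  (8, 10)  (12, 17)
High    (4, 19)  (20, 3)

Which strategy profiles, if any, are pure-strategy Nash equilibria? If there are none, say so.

Country A against High: payoffs 8, 4 → best response Medium.
Country A against Embargo: payoffs 12, 20 → best response High.
Country B against Medium: payoffs 10, 17 → best response Embargo.
Country B against High: payoffs 19, 3 → best response High.
No profile is a mutual best response for all players.

No pure-strategy Nash equilibrium.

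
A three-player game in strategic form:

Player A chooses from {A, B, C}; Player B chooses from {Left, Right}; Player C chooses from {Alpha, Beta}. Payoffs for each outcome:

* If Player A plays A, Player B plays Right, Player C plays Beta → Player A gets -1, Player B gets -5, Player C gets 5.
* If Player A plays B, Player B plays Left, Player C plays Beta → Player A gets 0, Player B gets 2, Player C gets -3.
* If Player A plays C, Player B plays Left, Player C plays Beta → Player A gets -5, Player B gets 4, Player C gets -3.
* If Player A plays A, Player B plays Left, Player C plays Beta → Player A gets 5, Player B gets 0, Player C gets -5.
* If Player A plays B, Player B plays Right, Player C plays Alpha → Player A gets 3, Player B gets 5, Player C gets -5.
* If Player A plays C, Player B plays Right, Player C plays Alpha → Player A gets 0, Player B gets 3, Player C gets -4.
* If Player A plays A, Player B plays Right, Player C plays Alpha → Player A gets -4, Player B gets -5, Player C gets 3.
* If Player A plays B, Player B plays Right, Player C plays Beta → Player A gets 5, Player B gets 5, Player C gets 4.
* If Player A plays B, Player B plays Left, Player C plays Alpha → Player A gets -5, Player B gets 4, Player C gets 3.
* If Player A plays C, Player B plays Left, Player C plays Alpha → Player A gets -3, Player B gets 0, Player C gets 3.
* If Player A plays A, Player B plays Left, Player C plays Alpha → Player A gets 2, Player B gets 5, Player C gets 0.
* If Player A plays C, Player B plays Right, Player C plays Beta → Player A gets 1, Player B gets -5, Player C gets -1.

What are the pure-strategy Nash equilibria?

The pure Nash equilibria are (A, Left, Alpha); (B, Right, Beta).

Mark each player's best response to every combination of opponents' strategies; a profile where every player is best-responding is a pure Nash equilibrium.
Player A against (Left, Alpha): payoffs 2, -5, -3 → best response A.
Player A against (Left, Beta): payoffs 5, 0, -5 → best response A.
Player A against (Right, Alpha): payoffs -4, 3, 0 → best response B.
Player A against (Right, Beta): payoffs -1, 5, 1 → best response B.
Player B against (A, Alpha): payoffs 5, -5 → best response Left.
Player B against (A, Beta): payoffs 0, -5 → best response Left.
Player B against (B, Alpha): payoffs 4, 5 → best response Right.
Player B against (B, Beta): payoffs 2, 5 → best response Right.
Player B against (C, Alpha): payoffs 0, 3 → best response Right.
Player B against (C, Beta): payoffs 4, -5 → best response Left.
Player C against (A, Left): payoffs 0, -5 → best response Alpha.
Player C against (A, Right): payoffs 3, 5 → best response Beta.
Player C against (B, Left): payoffs 3, -3 → best response Alpha.
Player C against (B, Right): payoffs -5, 4 → best response Beta.
Player C against (C, Left): payoffs 3, -3 → best response Alpha.
Player C against (C, Right): payoffs -4, -1 → best response Beta.
Mutual best responses: (A, Left, Alpha); (B, Right, Beta).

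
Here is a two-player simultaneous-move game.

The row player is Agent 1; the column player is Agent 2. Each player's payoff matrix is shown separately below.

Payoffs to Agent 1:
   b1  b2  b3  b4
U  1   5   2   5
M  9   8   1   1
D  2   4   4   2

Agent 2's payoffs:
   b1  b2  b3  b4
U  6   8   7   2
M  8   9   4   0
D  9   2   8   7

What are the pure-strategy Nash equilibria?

(M, b2)

Agent 1 against b1: payoffs 1, 9, 2 → best response M.
Agent 1 against b2: payoffs 5, 8, 4 → best response M.
Agent 1 against b3: payoffs 2, 1, 4 → best response D.
Agent 1 against b4: payoffs 5, 1, 2 → best response U.
Agent 2 against U: payoffs 6, 8, 7, 2 → best response b2.
Agent 2 against M: payoffs 8, 9, 4, 0 → best response b2.
Agent 2 against D: payoffs 9, 2, 8, 7 → best response b1.
Mutual best responses: (M, b2).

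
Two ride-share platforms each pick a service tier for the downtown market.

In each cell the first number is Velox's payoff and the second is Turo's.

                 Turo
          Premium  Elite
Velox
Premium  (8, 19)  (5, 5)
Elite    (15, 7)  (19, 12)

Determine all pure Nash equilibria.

Pure NE: (Elite, Elite)

Mark each player's best response to every combination of opponents' strategies; a profile where every player is best-responding is a pure Nash equilibrium.
Velox against Premium: payoffs 8, 15 → best response Elite.
Velox against Elite: payoffs 5, 19 → best response Elite.
Turo against Premium: payoffs 19, 5 → best response Premium.
Turo against Elite: payoffs 7, 12 → best response Elite.
Mutual best responses: (Elite, Elite).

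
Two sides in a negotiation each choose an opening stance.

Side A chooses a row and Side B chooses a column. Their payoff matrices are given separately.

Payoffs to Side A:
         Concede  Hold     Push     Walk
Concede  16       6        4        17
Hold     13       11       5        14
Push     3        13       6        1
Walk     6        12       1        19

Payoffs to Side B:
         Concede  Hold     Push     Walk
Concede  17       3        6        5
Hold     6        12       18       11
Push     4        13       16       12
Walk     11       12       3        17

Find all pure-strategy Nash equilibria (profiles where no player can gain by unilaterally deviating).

(Concede, Concede): Side A gets 16, best alternative 13; Side B gets 17, best alternative 6. No profitable deviation — NE.
(Concede, Hold): Side A can switch to Hold (6 → 11). Not NE.
(Concede, Push): Side A can switch to Hold (4 → 5). Not NE.
(Concede, Walk): Side A can switch to Walk (17 → 19). Not NE.
(Hold, Concede): Side A can switch to Concede (13 → 16). Not NE.
(Hold, Hold): Side A can switch to Push (11 → 13). Not NE.
(Hold, Push): Side A can switch to Push (5 → 6). Not NE.
(Hold, Walk): Side A can switch to Concede (14 → 17). Not NE.
(Push, Concede): Side A can switch to Concede (3 → 16). Not NE.
(Push, Hold): Side B can switch to Push (13 → 16). Not NE.
(Push, Push): Side A gets 6, best alternative 5; Side B gets 16, best alternative 13. No profitable deviation — NE.
(Push, Walk): Side A can switch to Concede (1 → 17). Not NE.
(Walk, Concede): Side A can switch to Concede (6 → 16). Not NE.
(Walk, Hold): Side A can switch to Push (12 → 13). Not NE.
(Walk, Walk): Side A gets 19, best alternative 17; Side B gets 17, best alternative 12. No profitable deviation — NE.
(The remaining 1 profile has a profitable deviation by the same check.)

Pure-strategy Nash equilibria: (Concede, Concede); (Push, Push); (Walk, Walk)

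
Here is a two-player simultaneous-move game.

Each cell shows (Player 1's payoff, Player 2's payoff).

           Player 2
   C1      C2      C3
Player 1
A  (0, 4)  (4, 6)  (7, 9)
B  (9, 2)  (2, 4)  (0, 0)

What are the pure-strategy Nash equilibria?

Check each profile: it is a Nash equilibrium iff no player can strictly gain by switching unilaterally.
(A, C1): Player 1 can switch to B (0 → 9). Not NE.
(A, C2): Player 2 can switch to C3 (6 → 9). Not NE.
(A, C3): Player 1 gets 7, best alternative 0; Player 2 gets 9, best alternative 6. No profitable deviation — NE.
(B, C1): Player 2 can switch to C2 (2 → 4). Not NE.
(B, C2): Player 1 can switch to A (2 → 4). Not NE.
(B, C3): Player 1 can switch to A (0 → 7). Not NE.

Pure NE: (A, C3)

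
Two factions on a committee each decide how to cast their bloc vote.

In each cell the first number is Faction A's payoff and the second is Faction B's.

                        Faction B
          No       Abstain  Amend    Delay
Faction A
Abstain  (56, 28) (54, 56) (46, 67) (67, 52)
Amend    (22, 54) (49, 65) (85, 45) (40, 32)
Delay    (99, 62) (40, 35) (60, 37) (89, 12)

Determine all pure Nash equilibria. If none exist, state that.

(Delay, No)

For each player, find the best response to each opponent profile; mutual best responses are the pure NE.
Faction A against No: payoffs 56, 22, 99 → best response Delay.
Faction A against Abstain: payoffs 54, 49, 40 → best response Abstain.
Faction A against Amend: payoffs 46, 85, 60 → best response Amend.
Faction A against Delay: payoffs 67, 40, 89 → best response Delay.
Faction B against Abstain: payoffs 28, 56, 67, 52 → best response Amend.
Faction B against Amend: payoffs 54, 65, 45, 32 → best response Abstain.
Faction B against Delay: payoffs 62, 35, 37, 12 → best response No.
Mutual best responses: (Delay, No).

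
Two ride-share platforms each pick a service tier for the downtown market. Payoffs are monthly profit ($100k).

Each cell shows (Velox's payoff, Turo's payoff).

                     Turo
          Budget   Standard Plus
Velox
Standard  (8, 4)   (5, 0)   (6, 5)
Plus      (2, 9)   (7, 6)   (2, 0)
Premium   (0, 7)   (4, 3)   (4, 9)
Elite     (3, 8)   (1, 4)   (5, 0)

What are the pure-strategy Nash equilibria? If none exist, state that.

Mark each player's best response to every combination of opponents' strategies; a profile where every player is best-responding is a pure Nash equilibrium.
Velox against Budget: payoffs 8, 2, 0, 3 → best response Standard.
Velox against Standard: payoffs 5, 7, 4, 1 → best response Plus.
Velox against Plus: payoffs 6, 2, 4, 5 → best response Standard.
Turo against Standard: payoffs 4, 0, 5 → best response Plus.
Turo against Plus: payoffs 9, 6, 0 → best response Budget.
Turo against Premium: payoffs 7, 3, 9 → best response Plus.
Turo against Elite: payoffs 8, 4, 0 → best response Budget.
Mutual best responses: (Standard, Plus).

The unique pure-strategy Nash equilibrium is (Standard, Plus).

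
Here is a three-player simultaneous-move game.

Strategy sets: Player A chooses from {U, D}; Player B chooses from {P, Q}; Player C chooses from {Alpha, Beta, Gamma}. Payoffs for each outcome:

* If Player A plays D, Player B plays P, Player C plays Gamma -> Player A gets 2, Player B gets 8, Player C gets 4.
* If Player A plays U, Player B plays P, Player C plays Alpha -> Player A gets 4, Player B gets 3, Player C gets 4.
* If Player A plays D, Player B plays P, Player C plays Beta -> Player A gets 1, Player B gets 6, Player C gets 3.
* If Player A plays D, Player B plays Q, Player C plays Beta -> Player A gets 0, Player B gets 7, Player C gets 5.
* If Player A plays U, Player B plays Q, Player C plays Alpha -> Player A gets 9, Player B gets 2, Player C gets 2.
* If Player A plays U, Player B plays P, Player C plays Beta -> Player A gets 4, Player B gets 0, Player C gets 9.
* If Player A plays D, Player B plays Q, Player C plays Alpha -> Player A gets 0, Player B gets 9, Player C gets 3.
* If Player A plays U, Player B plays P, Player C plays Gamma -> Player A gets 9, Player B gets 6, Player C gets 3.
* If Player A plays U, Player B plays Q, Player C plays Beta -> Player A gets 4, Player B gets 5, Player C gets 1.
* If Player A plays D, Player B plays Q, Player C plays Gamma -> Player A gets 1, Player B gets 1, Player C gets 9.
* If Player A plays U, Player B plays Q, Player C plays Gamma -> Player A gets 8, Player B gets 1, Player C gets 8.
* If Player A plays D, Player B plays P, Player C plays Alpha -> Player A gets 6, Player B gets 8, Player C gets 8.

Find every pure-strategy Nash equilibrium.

Check each profile: it is a Nash equilibrium iff no player can strictly gain by switching unilaterally.
(U, P, Alpha): Player A can switch to D (4 → 6). Not NE.
(U, P, Beta): Player B can switch to Q (0 → 5). Not NE.
(U, P, Gamma): Player C can switch to Alpha (3 → 4). Not NE.
(U, Q, Alpha): Player B can switch to P (2 → 3). Not NE.
(U, Q, Beta): Player C can switch to Alpha (1 → 2). Not NE.
(U, Q, Gamma): Player B can switch to P (1 → 6). Not NE.
(D, P, Alpha): Player B can switch to Q (8 → 9). Not NE.
(D, P, Beta): Player A can switch to U (1 → 4). Not NE.
(The remaining 4 profiles each have a profitable deviation by the same check.)

none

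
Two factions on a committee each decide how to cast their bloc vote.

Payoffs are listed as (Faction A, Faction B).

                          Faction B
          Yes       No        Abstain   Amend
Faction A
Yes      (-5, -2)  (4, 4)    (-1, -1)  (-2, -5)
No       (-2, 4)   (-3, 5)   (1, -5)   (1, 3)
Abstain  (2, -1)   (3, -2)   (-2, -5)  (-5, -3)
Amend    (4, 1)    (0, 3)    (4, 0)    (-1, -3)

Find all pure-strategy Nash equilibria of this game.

For each player, find the best response to each opponent profile; mutual best responses are the pure NE.
Faction A against Yes: payoffs -5, -2, 2, 4 → best response Amend.
Faction A against No: payoffs 4, -3, 3, 0 → best response Yes.
Faction A against Abstain: payoffs -1, 1, -2, 4 → best response Amend.
Faction A against Amend: payoffs -2, 1, -5, -1 → best response No.
Faction B against Yes: payoffs -2, 4, -1, -5 → best response No.
Faction B against No: payoffs 4, 5, -5, 3 → best response No.
Faction B against Abstain: payoffs -1, -2, -5, -3 → best response Yes.
Faction B against Amend: payoffs 1, 3, 0, -3 → best response No.
Mutual best responses: (Yes, No).

(Yes, No)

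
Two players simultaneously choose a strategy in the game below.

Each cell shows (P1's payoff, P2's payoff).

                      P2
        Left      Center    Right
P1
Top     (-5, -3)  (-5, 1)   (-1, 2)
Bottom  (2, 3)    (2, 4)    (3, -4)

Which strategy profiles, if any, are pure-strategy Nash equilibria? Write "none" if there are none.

(Top, Left): P1 can switch to Bottom (-5 → 2). Not NE.
(Top, Center): P1 can switch to Bottom (-5 → 2). Not NE.
(Top, Right): P1 can switch to Bottom (-1 → 3). Not NE.
(Bottom, Left): P2 can switch to Center (3 → 4). Not NE.
(Bottom, Center): P1 gets 2, best alternative -5; P2 gets 4, best alternative 3. No profitable deviation — NE.
(Bottom, Right): P2 can switch to Left (-4 → 3). Not NE.

The unique pure-strategy Nash equilibrium is (Bottom, Center).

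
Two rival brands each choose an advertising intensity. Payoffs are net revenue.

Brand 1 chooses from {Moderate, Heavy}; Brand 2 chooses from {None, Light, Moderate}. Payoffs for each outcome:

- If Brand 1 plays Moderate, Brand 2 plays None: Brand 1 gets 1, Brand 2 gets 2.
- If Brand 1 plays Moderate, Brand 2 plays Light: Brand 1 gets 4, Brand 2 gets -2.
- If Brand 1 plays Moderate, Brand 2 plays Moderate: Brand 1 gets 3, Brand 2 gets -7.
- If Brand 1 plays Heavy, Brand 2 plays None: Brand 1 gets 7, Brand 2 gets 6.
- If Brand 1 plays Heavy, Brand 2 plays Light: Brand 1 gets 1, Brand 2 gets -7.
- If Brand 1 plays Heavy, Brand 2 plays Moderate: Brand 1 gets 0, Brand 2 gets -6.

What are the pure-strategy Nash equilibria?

Brand 1 against None: payoffs 1, 7 → best response Heavy.
Brand 1 against Light: payoffs 4, 1 → best response Moderate.
Brand 1 against Moderate: payoffs 3, 0 → best response Moderate.
Brand 2 against Moderate: payoffs 2, -2, -7 → best response None.
Brand 2 against Heavy: payoffs 6, -7, -6 → best response None.
Mutual best responses: (Heavy, None).

The unique pure-strategy Nash equilibrium is (Heavy, None).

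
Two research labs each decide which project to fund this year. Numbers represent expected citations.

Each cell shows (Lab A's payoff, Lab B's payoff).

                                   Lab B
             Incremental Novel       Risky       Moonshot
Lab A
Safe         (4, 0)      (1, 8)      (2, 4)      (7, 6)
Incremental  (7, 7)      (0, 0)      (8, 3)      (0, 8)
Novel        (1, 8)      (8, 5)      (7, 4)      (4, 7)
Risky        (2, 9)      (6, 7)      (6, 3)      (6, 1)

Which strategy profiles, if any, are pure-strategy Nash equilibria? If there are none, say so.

For each player, find the best response to each opponent profile; mutual best responses are the pure NE.
Lab A against Incremental: payoffs 4, 7, 1, 2 → best response Incremental.
Lab A against Novel: payoffs 1, 0, 8, 6 → best response Novel.
Lab A against Risky: payoffs 2, 8, 7, 6 → best response Incremental.
Lab A against Moonshot: payoffs 7, 0, 4, 6 → best response Safe.
Lab B against Safe: payoffs 0, 8, 4, 6 → best response Novel.
Lab B against Incremental: payoffs 7, 0, 3, 8 → best response Moonshot.
Lab B against Novel: payoffs 8, 5, 4, 7 → best response Incremental.
Lab B against Risky: payoffs 9, 7, 3, 1 → best response Incremental.
No profile is a mutual best response for all players.

There is no pure-strategy Nash equilibrium.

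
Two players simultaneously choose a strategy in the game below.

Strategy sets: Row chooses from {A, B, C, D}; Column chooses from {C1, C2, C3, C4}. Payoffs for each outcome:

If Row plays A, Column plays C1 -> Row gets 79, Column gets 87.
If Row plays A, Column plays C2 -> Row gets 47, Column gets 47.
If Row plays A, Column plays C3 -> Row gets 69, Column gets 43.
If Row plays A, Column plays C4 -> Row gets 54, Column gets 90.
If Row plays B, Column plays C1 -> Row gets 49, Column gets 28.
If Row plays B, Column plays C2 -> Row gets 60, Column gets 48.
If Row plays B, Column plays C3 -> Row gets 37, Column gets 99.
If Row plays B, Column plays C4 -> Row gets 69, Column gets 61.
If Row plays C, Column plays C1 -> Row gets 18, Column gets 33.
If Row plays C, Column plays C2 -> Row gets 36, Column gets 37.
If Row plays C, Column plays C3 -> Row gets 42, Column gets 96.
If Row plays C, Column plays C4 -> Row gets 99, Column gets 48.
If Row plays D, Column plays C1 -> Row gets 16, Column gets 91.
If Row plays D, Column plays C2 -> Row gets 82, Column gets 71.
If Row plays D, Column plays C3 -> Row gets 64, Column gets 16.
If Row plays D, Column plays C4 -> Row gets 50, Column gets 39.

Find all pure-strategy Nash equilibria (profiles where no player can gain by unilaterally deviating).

No pure-strategy Nash equilibrium.

Mark each player's best response to every combination of opponents' strategies; a profile where every player is best-responding is a pure Nash equilibrium.
Row against C1: payoffs 79, 49, 18, 16 → best response A.
Row against C2: payoffs 47, 60, 36, 82 → best response D.
Row against C3: payoffs 69, 37, 42, 64 → best response A.
Row against C4: payoffs 54, 69, 99, 50 → best response C.
Column against A: payoffs 87, 47, 43, 90 → best response C4.
Column against B: payoffs 28, 48, 99, 61 → best response C3.
Column against C: payoffs 33, 37, 96, 48 → best response C3.
Column against D: payoffs 91, 71, 16, 39 → best response C1.
No profile is a mutual best response for all players.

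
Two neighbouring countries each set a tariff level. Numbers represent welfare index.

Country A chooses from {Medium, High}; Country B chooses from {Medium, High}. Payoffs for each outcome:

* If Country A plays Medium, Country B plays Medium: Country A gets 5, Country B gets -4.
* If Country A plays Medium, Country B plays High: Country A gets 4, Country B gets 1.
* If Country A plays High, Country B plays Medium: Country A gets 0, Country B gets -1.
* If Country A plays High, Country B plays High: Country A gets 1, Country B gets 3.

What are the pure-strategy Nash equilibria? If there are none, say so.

Country A against Medium: payoffs 5, 0 → best response Medium.
Country A against High: payoffs 4, 1 → best response Medium.
Country B against Medium: payoffs -4, 1 → best response High.
Country B against High: payoffs -1, 3 → best response High.
Mutual best responses: (Medium, High).

(Medium, High)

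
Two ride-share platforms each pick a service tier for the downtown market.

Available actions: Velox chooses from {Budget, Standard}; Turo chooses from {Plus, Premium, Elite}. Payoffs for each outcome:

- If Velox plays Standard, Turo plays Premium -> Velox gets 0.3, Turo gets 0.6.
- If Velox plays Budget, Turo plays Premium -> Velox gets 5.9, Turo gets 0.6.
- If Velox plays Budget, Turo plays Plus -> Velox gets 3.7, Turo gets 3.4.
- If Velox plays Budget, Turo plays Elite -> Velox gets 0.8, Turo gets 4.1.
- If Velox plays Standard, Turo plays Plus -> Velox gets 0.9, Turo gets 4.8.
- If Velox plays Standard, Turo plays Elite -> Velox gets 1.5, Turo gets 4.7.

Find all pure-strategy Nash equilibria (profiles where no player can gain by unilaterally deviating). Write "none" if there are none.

No pure-strategy Nash equilibrium.

(Budget, Plus): Turo can switch to Elite (3.4 → 4.1). Not NE.
(Budget, Premium): Turo can switch to Plus (0.6 → 3.4). Not NE.
(Budget, Elite): Velox can switch to Standard (0.8 → 1.5). Not NE.
(Standard, Plus): Velox can switch to Budget (0.9 → 3.7). Not NE.
(Standard, Premium): Velox can switch to Budget (0.3 → 5.9). Not NE.
(Standard, Elite): Turo can switch to Plus (4.7 → 4.8). Not NE.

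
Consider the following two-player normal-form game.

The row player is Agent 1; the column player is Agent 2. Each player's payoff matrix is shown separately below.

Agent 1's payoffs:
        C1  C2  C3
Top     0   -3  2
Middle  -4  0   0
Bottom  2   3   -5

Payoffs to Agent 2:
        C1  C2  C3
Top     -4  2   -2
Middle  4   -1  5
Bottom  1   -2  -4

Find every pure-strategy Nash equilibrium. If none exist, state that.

(Top, C1): Agent 1 can switch to Bottom (0 → 2). Not NE.
(Top, C2): Agent 1 can switch to Middle (-3 → 0). Not NE.
(Top, C3): Agent 2 can switch to C2 (-2 → 2). Not NE.
(Middle, C1): Agent 1 can switch to Top (-4 → 0). Not NE.
(Middle, C2): Agent 1 can switch to Bottom (0 → 3). Not NE.
(Middle, C3): Agent 1 can switch to Top (0 → 2). Not NE.
(Bottom, C1): Agent 1 gets 2, best alternative 0; Agent 2 gets 1, best alternative -2. No profitable deviation — NE.
(Bottom, C2): Agent 2 can switch to C1 (-2 → 1). Not NE.
(Bottom, C3): Agent 1 can switch to Top (-5 → 2). Not NE.

Pure NE: (Bottom, C1)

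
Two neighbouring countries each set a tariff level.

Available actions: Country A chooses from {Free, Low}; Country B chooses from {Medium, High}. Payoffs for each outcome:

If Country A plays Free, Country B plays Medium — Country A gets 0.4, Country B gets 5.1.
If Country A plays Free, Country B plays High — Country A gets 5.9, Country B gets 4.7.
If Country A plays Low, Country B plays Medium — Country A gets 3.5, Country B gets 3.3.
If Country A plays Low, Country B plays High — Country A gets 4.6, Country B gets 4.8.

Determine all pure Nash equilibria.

Country A against Medium: payoffs 0.4, 3.5 → best response Low.
Country A against High: payoffs 5.9, 4.6 → best response Free.
Country B against Free: payoffs 5.1, 4.7 → best response Medium.
Country B against Low: payoffs 3.3, 4.8 → best response High.
No profile is a mutual best response for all players.

This game has no pure Nash equilibrium.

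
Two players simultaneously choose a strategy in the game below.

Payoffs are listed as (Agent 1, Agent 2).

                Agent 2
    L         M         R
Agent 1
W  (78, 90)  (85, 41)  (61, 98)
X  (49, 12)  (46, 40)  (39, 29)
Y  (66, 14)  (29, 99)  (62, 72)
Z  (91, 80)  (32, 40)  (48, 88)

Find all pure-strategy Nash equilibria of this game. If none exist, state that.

Check each profile: it is a Nash equilibrium iff no player can strictly gain by switching unilaterally.
(W, L): Agent 1 can switch to Z (78 → 91). Not NE.
(W, M): Agent 2 can switch to L (41 → 90). Not NE.
(W, R): Agent 1 can switch to Y (61 → 62). Not NE.
(X, L): Agent 1 can switch to W (49 → 78). Not NE.
(X, M): Agent 1 can switch to W (46 → 85). Not NE.
(X, R): Agent 1 can switch to W (39 → 61). Not NE.
(Y, L): Agent 1 can switch to W (66 → 78). Not NE.
(Y, M): Agent 1 can switch to W (29 → 85). Not NE.
(Y, R): Agent 2 can switch to M (72 → 99). Not NE.
(Z, L): Agent 2 can switch to R (80 → 88). Not NE.
(Z, M): Agent 1 can switch to W (32 → 85). Not NE.
(Z, R): Agent 1 can switch to W (48 → 61). Not NE.

There is no pure-strategy Nash equilibrium.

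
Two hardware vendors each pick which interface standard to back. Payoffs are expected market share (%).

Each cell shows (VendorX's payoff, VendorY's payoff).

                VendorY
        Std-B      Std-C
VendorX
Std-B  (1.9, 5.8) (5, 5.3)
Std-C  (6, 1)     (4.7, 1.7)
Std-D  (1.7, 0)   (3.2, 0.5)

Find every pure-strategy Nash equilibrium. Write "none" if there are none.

There is no pure-strategy Nash equilibrium.

VendorX against Std-B: payoffs 1.9, 6, 1.7 → best response Std-C.
VendorX against Std-C: payoffs 5, 4.7, 3.2 → best response Std-B.
VendorY against Std-B: payoffs 5.8, 5.3 → best response Std-B.
VendorY against Std-C: payoffs 1, 1.7 → best response Std-C.
VendorY against Std-D: payoffs 0, 0.5 → best response Std-C.
No profile is a mutual best response for all players.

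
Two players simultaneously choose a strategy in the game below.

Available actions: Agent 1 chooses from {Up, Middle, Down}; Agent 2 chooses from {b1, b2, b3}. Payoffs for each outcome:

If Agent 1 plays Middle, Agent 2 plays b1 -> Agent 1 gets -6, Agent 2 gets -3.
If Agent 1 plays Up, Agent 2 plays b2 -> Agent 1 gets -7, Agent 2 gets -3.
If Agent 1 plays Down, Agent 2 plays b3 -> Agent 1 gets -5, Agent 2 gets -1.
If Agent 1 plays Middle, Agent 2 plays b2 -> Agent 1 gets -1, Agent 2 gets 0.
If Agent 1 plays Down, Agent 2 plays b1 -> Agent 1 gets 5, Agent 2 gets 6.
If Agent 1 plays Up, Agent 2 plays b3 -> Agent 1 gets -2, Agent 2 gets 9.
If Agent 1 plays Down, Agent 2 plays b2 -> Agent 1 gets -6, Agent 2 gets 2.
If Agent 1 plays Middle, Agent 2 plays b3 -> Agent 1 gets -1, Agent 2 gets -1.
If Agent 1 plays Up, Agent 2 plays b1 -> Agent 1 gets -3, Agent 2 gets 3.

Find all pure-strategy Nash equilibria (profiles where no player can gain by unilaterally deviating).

(Middle, b2) and (Down, b1)

For each strategy profile, look for a profitable unilateral deviation.
(Up, b1): Agent 1 can switch to Down (-3 → 5). Not NE.
(Up, b2): Agent 1 can switch to Middle (-7 → -1). Not NE.
(Up, b3): Agent 1 can switch to Middle (-2 → -1). Not NE.
(Middle, b1): Agent 1 can switch to Up (-6 → -3). Not NE.
(Middle, b2): Agent 1 gets -1, best alternative -6; Agent 2 gets 0, best alternative -1. No profitable deviation — NE.
(Middle, b3): Agent 2 can switch to b2 (-1 → 0). Not NE.
(Down, b1): Agent 1 gets 5, best alternative -3; Agent 2 gets 6, best alternative 2. No profitable deviation — NE.
(Down, b2): Agent 1 can switch to Middle (-6 → -1). Not NE.
(Down, b3): Agent 1 can switch to Up (-5 → -2). Not NE.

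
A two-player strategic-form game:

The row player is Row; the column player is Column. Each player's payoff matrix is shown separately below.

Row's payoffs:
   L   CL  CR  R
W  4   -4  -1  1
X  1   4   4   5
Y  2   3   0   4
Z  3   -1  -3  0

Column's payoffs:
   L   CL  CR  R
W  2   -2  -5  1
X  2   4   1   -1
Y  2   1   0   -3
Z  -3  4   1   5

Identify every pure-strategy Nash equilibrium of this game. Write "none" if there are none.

Row against L: payoffs 4, 1, 2, 3 → best response W.
Row against CL: payoffs -4, 4, 3, -1 → best response X.
Row against CR: payoffs -1, 4, 0, -3 → best response X.
Row against R: payoffs 1, 5, 4, 0 → best response X.
Column against W: payoffs 2, -2, -5, 1 → best response L.
Column against X: payoffs 2, 4, 1, -1 → best response CL.
Column against Y: payoffs 2, 1, 0, -3 → best response L.
Column against Z: payoffs -3, 4, 1, 5 → best response R.
Mutual best responses: (W, L); (X, CL).

(W, L), (X, CL)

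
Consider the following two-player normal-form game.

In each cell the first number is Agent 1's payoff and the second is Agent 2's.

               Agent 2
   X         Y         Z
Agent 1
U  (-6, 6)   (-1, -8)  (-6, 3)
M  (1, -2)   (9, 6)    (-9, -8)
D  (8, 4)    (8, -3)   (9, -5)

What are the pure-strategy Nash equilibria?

(U, X): Agent 1 can switch to M (-6 → 1). Not NE.
(U, Y): Agent 1 can switch to M (-1 → 9). Not NE.
(U, Z): Agent 1 can switch to D (-6 → 9). Not NE.
(M, X): Agent 1 can switch to D (1 → 8). Not NE.
(M, Y): Agent 1 gets 9, best alternative 8; Agent 2 gets 6, best alternative -2. No profitable deviation — NE.
(M, Z): Agent 1 can switch to U (-9 → -6). Not NE.
(D, X): Agent 1 gets 8, best alternative 1; Agent 2 gets 4, best alternative -3. No profitable deviation — NE.
(D, Y): Agent 1 can switch to M (8 → 9). Not NE.
(D, Z): Agent 2 can switch to X (-5 → 4). Not NE.

(M, Y); (D, X)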